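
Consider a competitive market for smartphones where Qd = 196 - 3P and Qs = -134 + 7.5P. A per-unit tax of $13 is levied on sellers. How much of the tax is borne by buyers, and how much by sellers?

Pre-tax equilibrium: P* = 220/7, Q* = 712/7.
Tax on sellers shifts supply to Qs = -134 + 7.5(P − 13) = -231.5 + 7.5P.
196 - 3P = -231.5 + 7.5P gives buyer price Pb = 285/7; sellers receive Ps = 285/7 − 13 = 194/7.
New quantity: Q = 196 − 3(285/7) = 517/7.
Buyer burden = 285/7 − 220/7 = 65/7; seller burden = 220/7 − 194/7 = 26/7.

Buyers bear 65/7, sellers bear 26/7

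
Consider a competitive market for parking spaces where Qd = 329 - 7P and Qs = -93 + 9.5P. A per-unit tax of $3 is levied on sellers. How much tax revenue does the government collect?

Pre-tax equilibrium: P* = 844/33, Q* = 4949/33.
Tax on sellers shifts supply to Qs = -93 + 9.5(P − 3) = -121.5 + 9.5P.
329 - 7P = -121.5 + 9.5P gives buyer price Pb = 901/33; sellers receive Ps = 901/33 − 3 = 802/33.
New quantity: Q = 329 − 7(901/33) = 4550/33.
Revenue = 3 × 4550/33 = 4550/11.

Tax revenue = 4550/11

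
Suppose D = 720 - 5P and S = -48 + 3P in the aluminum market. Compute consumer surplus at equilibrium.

Consumer surplus = 5760

Equilibrium: 720 - 5P = -48 + 3P gives P* = 96, Q* = 240.
Demand choke price (D = 0): P = 144.
CS = ½(144 − 96)(240) = 5760.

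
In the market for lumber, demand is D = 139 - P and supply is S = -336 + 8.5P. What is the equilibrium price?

Set D = S: 139 - P = -336 + 8.5P.
475 = 9.5P, so P* = 50.
Q* = 139 − 1(50) = 89.

P* = 50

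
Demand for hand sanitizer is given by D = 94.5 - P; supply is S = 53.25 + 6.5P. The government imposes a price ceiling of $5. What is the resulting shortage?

Shortage = 3.75

Equilibrium price would be P* = 5.5, so the ceiling at 5 binds.
At P = 5: D = 94.5 − 1(5) = 89.5, S = 53.25 + 6.5(5) = 85.75.
Shortage = 89.5 − 85.75 = 3.75.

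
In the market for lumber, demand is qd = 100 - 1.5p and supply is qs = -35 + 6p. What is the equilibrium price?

Set qd = qs: 100 - 1.5p = -35 + 6p.
135 = 7.5p, so p* = 18.
q* = 100 − 1.5(18) = 73.

p* = 18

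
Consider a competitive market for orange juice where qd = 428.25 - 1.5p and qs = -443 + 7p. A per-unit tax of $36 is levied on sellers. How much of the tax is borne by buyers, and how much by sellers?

Pre-tax equilibrium: p* = 102.5, q* = 274.5.
Tax on sellers shifts supply to qs = -443 + 7(p − 36) = -695 + 7p.
428.25 - 1.5p = -695 + 7p gives buyer price pb = 4493/34; sellers receive ps = 4493/34 − 36 = 3269/34.
New quantity: q = 428.25 − 1.5(4493/34) = 7821/34.
Buyer burden = 4493/34 − 102.5 = 504/17; seller burden = 102.5 − 3269/34 = 108/17.

Buyers bear 504/17, sellers bear 108/17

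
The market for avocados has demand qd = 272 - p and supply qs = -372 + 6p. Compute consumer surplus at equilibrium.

Consumer surplus = 16200

Equilibrium: 272 - p = -372 + 6p gives p* = 92, q* = 180.
Demand choke price (qd = 0): p = 272.
CS = ½(272 − 92)(180) = 16200.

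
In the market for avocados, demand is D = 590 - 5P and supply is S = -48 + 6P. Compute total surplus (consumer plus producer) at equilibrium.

Total surplus = 16500

Equilibrium: 590 - 5P = -48 + 6P gives P* = 58, Q* = 300.
Demand choke price: P = 118; supply starts at P = 8.
CS = ½(118 − 58)(300) = 9000; PS = ½(58 − 8)(300) = 7500.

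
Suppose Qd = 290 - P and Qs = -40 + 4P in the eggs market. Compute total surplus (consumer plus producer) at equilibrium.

Total surplus = 31360

Equilibrium: 290 - P = -40 + 4P gives P* = 66, Q* = 224.
Demand choke price: P = 290; supply starts at P = 10.
CS = ½(290 − 66)(224) = 25088; PS = ½(66 − 10)(224) = 6272.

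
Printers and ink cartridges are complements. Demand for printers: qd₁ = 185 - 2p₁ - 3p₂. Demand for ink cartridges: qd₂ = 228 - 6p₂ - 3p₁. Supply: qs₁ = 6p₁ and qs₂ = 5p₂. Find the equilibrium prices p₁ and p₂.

Market 1: 185 - 2p₁ - 3p₂ = 6p₁ → 8p₁ + 3p₂ = 185.
Market 2: 11p₂ + 3p₁ = 228.
Eliminating p₂: 11×(1) − 3×(2) gives 79p₁ = 1351, so p₁ = 1351/79.
Back-substitute into (2): p₂ = (228 − 3×1351/79) / 11 = 1269/79.

p₁ = 1351/79, p₂ = 1269/79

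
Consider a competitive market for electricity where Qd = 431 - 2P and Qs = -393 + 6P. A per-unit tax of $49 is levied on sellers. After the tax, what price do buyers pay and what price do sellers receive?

Buyers pay $139.75, sellers receive $90.75

Pre-tax equilibrium: P* = 103, Q* = 225.
Tax on sellers shifts supply to Qs = -393 + 6(P − 49) = -687 + 6P.
431 - 2P = -687 + 6P gives buyer price Pb = 139.75; sellers receive Ps = 139.75 − 49 = 90.75.
New quantity: Q = 431 − 2(139.75) = 151.5.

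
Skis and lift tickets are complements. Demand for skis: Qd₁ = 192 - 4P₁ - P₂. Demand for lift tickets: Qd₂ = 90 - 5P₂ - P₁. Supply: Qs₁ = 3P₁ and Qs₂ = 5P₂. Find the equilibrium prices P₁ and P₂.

Market 1: 192 - 4P₁ - P₂ = 3P₁ → 7P₁ + P₂ = 192.
Market 2: 10P₂ + P₁ = 90.
Eliminating P₂: 10×(1) − 1×(2) gives 69P₁ = 1830, so P₁ = 610/23.
Back-substitute into (2): P₂ = (90 − 1×610/23) / 10 = 146/23.

P₁ = 610/23, P₂ = 146/23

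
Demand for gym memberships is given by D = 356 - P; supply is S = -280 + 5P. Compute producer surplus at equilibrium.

Producer surplus = 6250

Equilibrium: 356 - P = -280 + 5P gives P* = 106, Q* = 250.
Supply starts at P = 56 (where S = 0).
PS = ½(106 − 56)(250) = 6250.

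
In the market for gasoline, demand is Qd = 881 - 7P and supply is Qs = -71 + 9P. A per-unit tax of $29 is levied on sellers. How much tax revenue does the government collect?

Tax revenue = 10159.0625

Pre-tax equilibrium: P* = 59.5, Q* = 464.5.
Tax on sellers shifts supply to Qs = -71 + 9(P − 29) = -332 + 9P.
881 - 7P = -332 + 9P gives buyer price Pb = 75.8125; sellers receive Ps = 75.8125 − 29 = 46.8125.
New quantity: Q = 881 − 7(75.8125) = 350.3125.
Revenue = 29 × 350.3125 = 10159.0625.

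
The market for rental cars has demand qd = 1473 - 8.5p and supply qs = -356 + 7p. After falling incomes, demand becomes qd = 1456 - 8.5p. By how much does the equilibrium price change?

Δp = -34/31

Original equilibrium: p* = 118, q* = 470.
New equilibrium: 1456 - 8.5p = -356 + 7p, so 1812 = 15.5p and p' = 3624/31; q' = 1456 − 8.5(3624/31) = 14332/31.
Change in price: 3624/31 − 118 = -34/31.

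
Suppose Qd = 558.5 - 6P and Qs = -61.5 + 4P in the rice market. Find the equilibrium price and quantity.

P* = 62, Q* = 186.5

Set Qd = Qs: 558.5 - 6P = -61.5 + 4P.
620 = 10P, so P* = 62.
Q* = 558.5 − 6(62) = 186.5.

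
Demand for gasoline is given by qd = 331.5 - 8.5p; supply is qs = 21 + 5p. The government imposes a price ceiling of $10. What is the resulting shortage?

Equilibrium price would be p* = 23, so the ceiling at 10 binds.
At p = 10: qd = 331.5 − 8.5(10) = 246.5, qs = 21 + 5(10) = 71.
Shortage = 246.5 − 71 = 175.5.

Shortage = 175.5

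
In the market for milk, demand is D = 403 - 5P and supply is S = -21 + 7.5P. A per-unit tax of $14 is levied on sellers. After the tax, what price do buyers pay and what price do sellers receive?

Buyers pay $42.32, sellers receive $28.32

Pre-tax equilibrium: P* = 33.92, Q* = 233.4.
Tax on sellers shifts supply to S = -21 + 7.5(P − 14) = -126 + 7.5P.
403 - 5P = -126 + 7.5P gives buyer price Pb = 42.32; sellers receive Ps = 42.32 − 14 = 28.32.
New quantity: Q = 403 − 5(42.32) = 191.4.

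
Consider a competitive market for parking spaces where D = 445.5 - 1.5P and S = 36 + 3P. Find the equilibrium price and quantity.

P* = 91, Q* = 309

Set D = S: 445.5 - 1.5P = 36 + 3P.
409.5 = 4.5P, so P* = 91.
Q* = 445.5 − 1.5(91) = 309.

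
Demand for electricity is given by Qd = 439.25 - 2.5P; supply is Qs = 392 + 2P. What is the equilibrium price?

Set Qd = Qs: 439.25 - 2.5P = 392 + 2P.
47.25 = 4.5P, so P* = 10.5.
Q* = 439.25 − 2.5(10.5) = 413.

P* = 10.5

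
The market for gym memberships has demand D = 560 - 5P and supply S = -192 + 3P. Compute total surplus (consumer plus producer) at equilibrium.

Equilibrium: 560 - 5P = -192 + 3P gives P* = 94, Q* = 90.
Demand choke price: P = 112; supply starts at P = 64.
CS = ½(112 − 94)(90) = 810; PS = ½(94 − 64)(90) = 1350.

Total surplus = 2160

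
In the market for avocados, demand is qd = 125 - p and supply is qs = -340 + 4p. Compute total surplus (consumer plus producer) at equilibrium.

Equilibrium: 125 - p = -340 + 4p gives p* = 93, q* = 32.
Demand choke price: p = 125; supply starts at p = 85.
CS = ½(125 − 93)(32) = 512; PS = ½(93 − 85)(32) = 128.

Total surplus = 640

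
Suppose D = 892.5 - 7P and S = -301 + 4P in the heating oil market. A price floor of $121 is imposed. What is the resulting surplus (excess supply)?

Surplus = 137.5

Equilibrium price would be P* = 108.5, so the floor at 121 binds.
At P = 121: D = 45.5, S = 183.
Surplus = 183 − 45.5 = 137.5.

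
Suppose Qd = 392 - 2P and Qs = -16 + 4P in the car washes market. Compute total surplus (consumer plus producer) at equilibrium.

Equilibrium: 392 - 2P = -16 + 4P gives P* = 68, Q* = 256.
Demand choke price: P = 196; supply starts at P = 4.
CS = ½(196 − 68)(256) = 16384; PS = ½(68 − 4)(256) = 8192.

Total surplus = 24576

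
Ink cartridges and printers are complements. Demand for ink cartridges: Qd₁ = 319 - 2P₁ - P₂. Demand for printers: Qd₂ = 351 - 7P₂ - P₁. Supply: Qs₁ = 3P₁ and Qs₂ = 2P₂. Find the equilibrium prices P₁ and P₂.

P₁ = 630/11, P₂ = 359/11

Market 1: 319 - 2P₁ - P₂ = 3P₁ → 5P₁ + P₂ = 319.
Market 2: 9P₂ + P₁ = 351.
Eliminating P₂: 9×(1) − 1×(2) gives 44P₁ = 2520, so P₁ = 630/11.
Back-substitute into (2): P₂ = (351 − 1×630/11) / 9 = 359/11.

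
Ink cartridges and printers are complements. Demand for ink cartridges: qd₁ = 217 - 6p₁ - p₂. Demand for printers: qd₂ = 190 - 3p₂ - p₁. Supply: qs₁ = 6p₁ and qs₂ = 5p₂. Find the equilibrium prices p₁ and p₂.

p₁ = 1546/95, p₂ = 2063/95

Market 1: 217 - 6p₁ - p₂ = 6p₁ → 12p₁ + p₂ = 217.
Market 2: 8p₂ + p₁ = 190.
Eliminating p₂: 8×(1) − 1×(2) gives 95p₁ = 1546, so p₁ = 1546/95.
Back-substitute into (2): p₂ = (190 − 1×1546/95) / 8 = 2063/95.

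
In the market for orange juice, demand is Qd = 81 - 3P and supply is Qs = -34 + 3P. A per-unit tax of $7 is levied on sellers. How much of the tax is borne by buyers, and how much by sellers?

Pre-tax equilibrium: P* = 115/6, Q* = 23.5.
Tax on sellers shifts supply to Qs = -34 + 3(P − 7) = -55 + 3P.
81 - 3P = -55 + 3P gives buyer price Pb = 68/3; sellers receive Ps = 68/3 − 7 = 47/3.
New quantity: Q = 81 − 3(68/3) = 13.
Buyer burden = 68/3 − 115/6 = 3.5; seller burden = 115/6 − 47/3 = 3.5.

Buyers bear $3.5, sellers bear $3.5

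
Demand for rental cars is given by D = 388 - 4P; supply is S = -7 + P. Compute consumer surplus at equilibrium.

Equilibrium: 388 - 4P = -7 + P gives P* = 79, Q* = 72.
Demand choke price (D = 0): P = 97.
CS = ½(97 − 79)(72) = 648.

Consumer surplus = 648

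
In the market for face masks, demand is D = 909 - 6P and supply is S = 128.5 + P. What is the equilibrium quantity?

Q* = 240

Set D = S: 909 - 6P = 128.5 + P.
780.5 = 7P, so P* = 111.5.
Q* = 909 − 6(111.5) = 240.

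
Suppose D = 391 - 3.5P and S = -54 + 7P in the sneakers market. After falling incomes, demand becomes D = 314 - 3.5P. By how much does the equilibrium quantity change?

Original equilibrium: P* = 890/21, Q* = 728/3.
New equilibrium: 314 - 3.5P = -54 + 7P, so 368 = 10.5P and P' = 736/21; Q' = 314 − 3.5(736/21) = 574/3.
Change in quantity: 574/3 − 728/3 = -154/3.

ΔQ = -154/3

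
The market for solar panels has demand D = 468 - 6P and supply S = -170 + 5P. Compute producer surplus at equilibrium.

Producer surplus = 1440

Equilibrium: 468 - 6P = -170 + 5P gives P* = 58, Q* = 120.
Supply starts at P = 34 (where S = 0).
PS = ½(58 − 34)(120) = 1440.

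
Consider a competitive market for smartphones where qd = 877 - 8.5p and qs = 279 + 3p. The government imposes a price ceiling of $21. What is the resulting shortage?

Shortage = 356.5

Equilibrium price would be p* = 52, so the ceiling at 21 binds.
At p = 21: qd = 877 − 8.5(21) = 698.5, qs = 279 + 3(21) = 342.
Shortage = 698.5 − 342 = 356.5.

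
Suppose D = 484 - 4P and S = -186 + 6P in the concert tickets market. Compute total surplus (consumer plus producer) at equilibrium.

Equilibrium: 484 - 4P = -186 + 6P gives P* = 67, Q* = 216.
Demand choke price: P = 121; supply starts at P = 31.
CS = ½(121 − 67)(216) = 5832; PS = ½(67 − 31)(216) = 3888.

Total surplus = 9720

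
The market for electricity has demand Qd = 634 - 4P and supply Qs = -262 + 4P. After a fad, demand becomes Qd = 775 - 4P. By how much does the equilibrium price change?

Original equilibrium: P* = 112, Q* = 186.
New equilibrium: 775 - 4P = -262 + 4P, so 1037 = 8P and P' = 129.625; Q' = 775 − 4(129.625) = 256.5.
Change in price: 129.625 − 112 = 17.625.

ΔP = 17.625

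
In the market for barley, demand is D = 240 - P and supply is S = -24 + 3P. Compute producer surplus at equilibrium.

Equilibrium: 240 - P = -24 + 3P gives P* = 66, Q* = 174.
Supply starts at P = 8 (where S = 0).
PS = ½(66 − 8)(174) = 5046.

Producer surplus = 5046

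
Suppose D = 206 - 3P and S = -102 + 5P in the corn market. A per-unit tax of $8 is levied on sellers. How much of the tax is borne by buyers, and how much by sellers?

Buyers bear $5, sellers bear $3

Pre-tax equilibrium: P* = 38.5, Q* = 90.5.
Tax on sellers shifts supply to S = -102 + 5(P − 8) = -142 + 5P.
206 - 3P = -142 + 5P gives buyer price Pb = 43.5; sellers receive Ps = 43.5 − 8 = 35.5.
New quantity: Q = 206 − 3(43.5) = 75.5.
Buyer burden = 43.5 − 38.5 = 5; seller burden = 38.5 − 35.5 = 3.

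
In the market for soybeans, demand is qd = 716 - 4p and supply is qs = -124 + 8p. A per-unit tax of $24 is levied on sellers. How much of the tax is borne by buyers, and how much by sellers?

Pre-tax equilibrium: p* = 70, q* = 436.
Tax on sellers shifts supply to qs = -124 + 8(p − 24) = -316 + 8p.
716 - 4p = -316 + 8p gives buyer price pb = 86; sellers receive ps = 86 − 24 = 62.
New quantity: q = 716 − 4(86) = 372.
Buyer burden = 86 − 70 = 16; seller burden = 70 − 62 = 8.

Buyers bear $16, sellers bear $8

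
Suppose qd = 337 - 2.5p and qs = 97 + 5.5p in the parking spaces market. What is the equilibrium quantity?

Set qd = qs: 337 - 2.5p = 97 + 5.5p.
240 = 8p, so p* = 30.
q* = 337 − 2.5(30) = 262.

q* = 262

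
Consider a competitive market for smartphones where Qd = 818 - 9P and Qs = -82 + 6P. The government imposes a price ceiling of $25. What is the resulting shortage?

Equilibrium price would be P* = 60, so the ceiling at 25 binds.
At P = 25: Qd = 818 − 9(25) = 593, Qs = -82 + 6(25) = 68.
Shortage = 593 − 68 = 525.

Shortage = 525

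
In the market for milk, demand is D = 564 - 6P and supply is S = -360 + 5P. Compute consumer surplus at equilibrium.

Equilibrium: 564 - 6P = -360 + 5P gives P* = 84, Q* = 60.
Demand choke price (D = 0): P = 94.
CS = ½(94 − 84)(60) = 300.

Consumer surplus = 300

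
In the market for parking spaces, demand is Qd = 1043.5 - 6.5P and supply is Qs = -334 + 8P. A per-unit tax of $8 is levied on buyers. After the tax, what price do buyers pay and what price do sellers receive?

Buyers pay 2883/29, sellers receive 2651/29

Pre-tax equilibrium: P* = 95, Q* = 426.
Tax on buyers shifts demand to Qd = 1043.5 − 6.5(P + 8) = 991.5 - 6.5P.
991.5 - 6.5P = -334 + 8P gives seller price Ps = 2651/29; buyers pay Pb = 2651/29 + 8 = 2883/29.
New quantity: Q = 1043.5 − 6.5(2883/29) = 11522/29.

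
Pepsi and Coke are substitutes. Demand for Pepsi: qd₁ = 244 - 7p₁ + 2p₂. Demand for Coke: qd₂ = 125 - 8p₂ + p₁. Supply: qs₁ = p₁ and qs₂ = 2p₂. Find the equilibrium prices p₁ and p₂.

Market 1: 244 - 7p₁ + 2p₂ = p₁ → 8p₁ - 2p₂ = 244.
Market 2: 10p₂ - p₁ = 125.
Eliminating p₂: 10×(1) + 2×(2) gives 78p₁ = 2690, so p₁ = 1345/39.
Back-substitute into (2): p₂ = (125 + 1×1345/39) / 10 = 622/39.

p₁ = 1345/39, p₂ = 622/39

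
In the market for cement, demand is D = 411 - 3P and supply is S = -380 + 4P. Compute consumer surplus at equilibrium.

Consumer surplus = 864

Equilibrium: 411 - 3P = -380 + 4P gives P* = 113, Q* = 72.
Demand choke price (D = 0): P = 137.
CS = ½(137 − 113)(72) = 864.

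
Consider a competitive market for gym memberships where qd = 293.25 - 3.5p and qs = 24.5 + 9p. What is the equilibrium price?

Set qd = qs: 293.25 - 3.5p = 24.5 + 9p.
268.75 = 12.5p, so p* = 21.5.
q* = 293.25 − 3.5(21.5) = 218.

p* = 21.5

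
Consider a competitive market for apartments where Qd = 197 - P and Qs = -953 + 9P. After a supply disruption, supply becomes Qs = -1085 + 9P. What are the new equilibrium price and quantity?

P' = 128.2, Q' = 68.8

Original equilibrium: P* = 115, Q* = 82.
New equilibrium: 197 - P = -1085 + 9P, so 1282 = 10P and P' = 128.2; Q' = 197 − 1(128.2) = 68.8.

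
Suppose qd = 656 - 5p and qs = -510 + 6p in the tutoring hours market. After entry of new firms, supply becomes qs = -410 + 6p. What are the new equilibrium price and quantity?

p' = 1066/11, q' = 1886/11

Original equilibrium: p* = 106, q* = 126.
New equilibrium: 656 - 5p = -410 + 6p, so 1066 = 11p and p' = 1066/11; q' = 656 − 5(1066/11) = 1886/11.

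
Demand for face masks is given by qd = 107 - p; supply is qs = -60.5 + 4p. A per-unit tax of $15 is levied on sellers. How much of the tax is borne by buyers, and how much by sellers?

Pre-tax equilibrium: p* = 33.5, q* = 73.5.
Tax on sellers shifts supply to qs = -60.5 + 4(p − 15) = -120.5 + 4p.
107 - p = -120.5 + 4p gives buyer price pb = 45.5; sellers receive ps = 45.5 − 15 = 30.5.
New quantity: q = 107 − 1(45.5) = 61.5.
Buyer burden = 45.5 − 33.5 = 12; seller burden = 33.5 − 30.5 = 3.

Buyers bear $12, sellers bear $3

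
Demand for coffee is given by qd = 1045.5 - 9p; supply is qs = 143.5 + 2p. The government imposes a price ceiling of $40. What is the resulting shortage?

Equilibrium price would be p* = 82, so the ceiling at 40 binds.
At p = 40: qd = 1045.5 − 9(40) = 685.5, qs = 143.5 + 2(40) = 223.5.
Shortage = 685.5 − 223.5 = 462.

Shortage = 462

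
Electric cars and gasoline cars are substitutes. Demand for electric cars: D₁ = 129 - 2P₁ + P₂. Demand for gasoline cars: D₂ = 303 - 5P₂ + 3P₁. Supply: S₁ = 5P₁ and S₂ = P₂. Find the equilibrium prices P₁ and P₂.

Market 1: 129 - 2P₁ + P₂ = 5P₁ → 7P₁ - P₂ = 129.
Market 2: 6P₂ - 3P₁ = 303.
Eliminating P₂: 6×(1) + 1×(2) gives 39P₁ = 1077, so P₁ = 359/13.
Back-substitute into (2): P₂ = (303 + 3×359/13) / 6 = 836/13.

P₁ = 359/13, P₂ = 836/13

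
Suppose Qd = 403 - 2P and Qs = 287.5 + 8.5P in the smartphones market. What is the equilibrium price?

Set Qd = Qs: 403 - 2P = 287.5 + 8.5P.
115.5 = 10.5P, so P* = 11.
Q* = 403 − 2(11) = 381.

P* = 11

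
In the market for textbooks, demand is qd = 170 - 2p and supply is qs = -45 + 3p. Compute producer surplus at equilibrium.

Producer surplus = 1176

Equilibrium: 170 - 2p = -45 + 3p gives p* = 43, q* = 84.
Supply starts at p = 15 (where qs = 0).
PS = ½(43 − 15)(84) = 1176.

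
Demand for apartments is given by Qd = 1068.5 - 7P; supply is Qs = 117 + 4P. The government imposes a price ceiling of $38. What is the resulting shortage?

Equilibrium price would be P* = 86.5, so the ceiling at 38 binds.
At P = 38: Qd = 1068.5 − 7(38) = 802.5, Qs = 117 + 4(38) = 269.
Shortage = 802.5 − 269 = 533.5.

Shortage = 533.5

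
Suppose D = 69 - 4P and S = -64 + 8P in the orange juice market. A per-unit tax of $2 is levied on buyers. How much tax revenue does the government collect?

Pre-tax equilibrium: P* = 133/12, Q* = 74/3.
Tax on buyers shifts demand to D = 69 − 4(P + 2) = 61 - 4P.
61 - 4P = -64 + 8P gives seller price Ps = 125/12; buyers pay Pb = 125/12 + 2 = 149/12.
New quantity: Q = 69 − 4(149/12) = 58/3.
Revenue = 2 × 58/3 = 116/3.

Tax revenue = 116/3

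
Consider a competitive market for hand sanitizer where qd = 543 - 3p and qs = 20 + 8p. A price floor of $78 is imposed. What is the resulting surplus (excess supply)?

Surplus = 335

Equilibrium price would be p* = 523/11, so the floor at 78 binds.
At p = 78: qd = 309, qs = 644.
Surplus = 644 − 309 = 335.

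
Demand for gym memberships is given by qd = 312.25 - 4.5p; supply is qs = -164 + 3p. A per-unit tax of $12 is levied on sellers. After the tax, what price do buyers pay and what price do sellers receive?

Buyers pay $68.3, sellers receive $56.3

Pre-tax equilibrium: p* = 63.5, q* = 26.5.
Tax on sellers shifts supply to qs = -164 + 3(p − 12) = -200 + 3p.
312.25 - 4.5p = -200 + 3p gives buyer price pb = 68.3; sellers receive ps = 68.3 − 12 = 56.3.
New quantity: q = 312.25 − 4.5(68.3) = 4.9.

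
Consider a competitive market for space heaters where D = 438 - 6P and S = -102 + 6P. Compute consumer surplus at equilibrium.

Equilibrium: 438 - 6P = -102 + 6P gives P* = 45, Q* = 168.
Demand choke price (D = 0): P = 73.
CS = ½(73 − 45)(168) = 2352.

Consumer surplus = 2352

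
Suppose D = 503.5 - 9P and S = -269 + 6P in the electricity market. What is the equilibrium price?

P* = 51.5

Set D = S: 503.5 - 9P = -269 + 6P.
772.5 = 15P, so P* = 51.5.
Q* = 503.5 − 9(51.5) = 40.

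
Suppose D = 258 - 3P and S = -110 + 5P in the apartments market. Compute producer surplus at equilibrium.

Equilibrium: 258 - 3P = -110 + 5P gives P* = 46, Q* = 120.
Supply starts at P = 22 (where S = 0).
PS = ½(46 − 22)(120) = 1440.

Producer surplus = 1440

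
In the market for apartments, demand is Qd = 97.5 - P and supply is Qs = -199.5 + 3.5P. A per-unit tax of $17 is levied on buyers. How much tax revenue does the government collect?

Pre-tax equilibrium: P* = 66, Q* = 31.5.
Tax on buyers shifts demand to Qd = 97.5 − 1(P + 17) = 80.5 - P.
80.5 - P = -199.5 + 3.5P gives seller price Ps = 560/9; buyers pay Pb = 560/9 + 17 = 713/9.
New quantity: Q = 97.5 − 1(713/9) = 329/18.
Revenue = 17 × 329/18 = 5593/18.

Tax revenue = 5593/18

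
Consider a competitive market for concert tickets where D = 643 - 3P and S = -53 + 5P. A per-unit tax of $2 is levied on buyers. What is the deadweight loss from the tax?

Pre-tax equilibrium: P* = 87, Q* = 382.
Tax on buyers shifts demand to D = 643 − 3(P + 2) = 637 - 3P.
637 - 3P = -53 + 5P gives seller price Ps = 86.25; buyers pay Pb = 86.25 + 2 = 88.25.
New quantity: Q = 643 − 3(88.25) = 378.25.
DWL = ½ × 2 × (382 − 378.25) = 3.75.

Deadweight loss = 3.75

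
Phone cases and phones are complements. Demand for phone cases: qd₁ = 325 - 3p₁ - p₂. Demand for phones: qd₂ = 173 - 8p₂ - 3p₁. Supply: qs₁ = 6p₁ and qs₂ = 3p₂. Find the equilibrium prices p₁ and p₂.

p₁ = 35.4375, p₂ = 6.0625

Market 1: 325 - 3p₁ - p₂ = 6p₁ → 9p₁ + p₂ = 325.
Market 2: 11p₂ + 3p₁ = 173.
Eliminating p₂: 11×(1) − 1×(2) gives 96p₁ = 3402, so p₁ = 35.4375.
Back-substitute into (2): p₂ = (173 − 3×35.4375) / 11 = 6.0625.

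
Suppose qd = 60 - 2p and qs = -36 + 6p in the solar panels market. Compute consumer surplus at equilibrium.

Consumer surplus = 324

Equilibrium: 60 - 2p = -36 + 6p gives p* = 12, q* = 36.
Demand choke price (qd = 0): p = 30.
CS = ½(30 − 12)(36) = 324.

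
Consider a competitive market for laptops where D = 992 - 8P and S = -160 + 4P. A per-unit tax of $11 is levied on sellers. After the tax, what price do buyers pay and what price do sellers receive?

Buyers pay 299/3, sellers receive 266/3

Pre-tax equilibrium: P* = 96, Q* = 224.
Tax on sellers shifts supply to S = -160 + 4(P − 11) = -204 + 4P.
992 - 8P = -204 + 4P gives buyer price Pb = 299/3; sellers receive Ps = 299/3 − 11 = 266/3.
New quantity: Q = 992 − 8(299/3) = 584/3.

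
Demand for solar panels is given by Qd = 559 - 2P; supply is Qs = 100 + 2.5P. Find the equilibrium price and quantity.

P* = 102, Q* = 355

Set Qd = Qs: 559 - 2P = 100 + 2.5P.
459 = 4.5P, so P* = 102.
Q* = 559 − 2(102) = 355.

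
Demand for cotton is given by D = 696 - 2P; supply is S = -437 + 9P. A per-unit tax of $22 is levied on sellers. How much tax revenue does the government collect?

Pre-tax equilibrium: P* = 103, Q* = 490.
Tax on sellers shifts supply to S = -437 + 9(P − 22) = -635 + 9P.
696 - 2P = -635 + 9P gives buyer price Pb = 121; sellers receive Ps = 121 − 22 = 99.
New quantity: Q = 696 − 2(121) = 454.
Revenue = 22 × 454 = 9988.

Tax revenue = 9988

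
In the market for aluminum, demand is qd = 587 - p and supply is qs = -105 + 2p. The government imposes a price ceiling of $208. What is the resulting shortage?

Shortage = 68

Equilibrium price would be p* = 692/3, so the ceiling at 208 binds.
At p = 208: qd = 587 − 1(208) = 379, qs = -105 + 2(208) = 311.
Shortage = 379 − 311 = 68.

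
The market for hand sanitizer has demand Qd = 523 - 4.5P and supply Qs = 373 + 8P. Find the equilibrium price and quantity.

Set Qd = Qs: 523 - 4.5P = 373 + 8P.
150 = 12.5P, so P* = 12.
Q* = 523 − 4.5(12) = 469.

P* = 12, Q* = 469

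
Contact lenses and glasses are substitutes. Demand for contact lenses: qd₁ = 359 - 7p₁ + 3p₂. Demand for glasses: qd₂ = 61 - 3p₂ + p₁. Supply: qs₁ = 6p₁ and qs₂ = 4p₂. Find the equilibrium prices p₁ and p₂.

Market 1: 359 - 7p₁ + 3p₂ = 6p₁ → 13p₁ - 3p₂ = 359.
Market 2: 7p₂ - p₁ = 61.
Eliminating p₂: 7×(1) + 3×(2) gives 88p₁ = 2696, so p₁ = 337/11.
Back-substitute into (2): p₂ = (61 + 1×337/11) / 7 = 144/11.

p₁ = 337/11, p₂ = 144/11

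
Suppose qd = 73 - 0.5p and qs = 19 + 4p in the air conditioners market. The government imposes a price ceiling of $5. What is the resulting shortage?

Equilibrium price would be p* = 12, so the ceiling at 5 binds.
At p = 5: qd = 73 − 0.5(5) = 70.5, qs = 19 + 4(5) = 39.
Shortage = 70.5 − 39 = 31.5.

Shortage = 31.5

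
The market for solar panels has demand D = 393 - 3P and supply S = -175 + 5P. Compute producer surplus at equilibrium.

Producer surplus = 3240

Equilibrium: 393 - 3P = -175 + 5P gives P* = 71, Q* = 180.
Supply starts at P = 35 (where S = 0).
PS = ½(71 − 35)(180) = 3240.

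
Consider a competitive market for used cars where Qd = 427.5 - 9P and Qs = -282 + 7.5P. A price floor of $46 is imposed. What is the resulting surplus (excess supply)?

Equilibrium price would be P* = 43, so the floor at 46 binds.
At P = 46: Qd = 13.5, Qs = 63.
Surplus = 63 − 13.5 = 49.5.

Surplus = 49.5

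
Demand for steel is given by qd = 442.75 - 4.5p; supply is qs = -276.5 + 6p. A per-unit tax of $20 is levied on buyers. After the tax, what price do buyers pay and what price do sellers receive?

Buyers pay 1119/14, sellers receive 839/14

Pre-tax equilibrium: p* = 68.5, q* = 134.5.
Tax on buyers shifts demand to qd = 442.75 − 4.5(p + 20) = 352.75 - 4.5p.
352.75 - 4.5p = -276.5 + 6p gives seller price ps = 839/14; buyers pay pb = 839/14 + 20 = 1119/14.
New quantity: q = 442.75 − 4.5(1119/14) = 1163/14.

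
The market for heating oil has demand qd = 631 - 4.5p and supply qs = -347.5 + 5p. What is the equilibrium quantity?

q* = 167.5

Set qd = qs: 631 - 4.5p = -347.5 + 5p.
978.5 = 9.5p, so p* = 103.
q* = 631 − 4.5(103) = 167.5.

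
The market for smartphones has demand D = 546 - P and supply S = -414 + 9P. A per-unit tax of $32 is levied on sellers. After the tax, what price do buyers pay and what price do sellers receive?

Buyers pay $124.8, sellers receive $92.8

Pre-tax equilibrium: P* = 96, Q* = 450.
Tax on sellers shifts supply to S = -414 + 9(P − 32) = -702 + 9P.
546 - P = -702 + 9P gives buyer price Pb = 124.8; sellers receive Ps = 124.8 − 32 = 92.8.
New quantity: Q = 546 − 1(124.8) = 421.2.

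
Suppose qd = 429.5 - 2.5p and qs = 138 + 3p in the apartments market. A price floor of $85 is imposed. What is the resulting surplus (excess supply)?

Equilibrium price would be p* = 53, so the floor at 85 binds.
At p = 85: qd = 217, qs = 393.
Surplus = 393 − 217 = 176.

Surplus = 176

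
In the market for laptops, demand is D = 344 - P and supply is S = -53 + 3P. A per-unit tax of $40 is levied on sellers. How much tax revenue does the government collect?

Tax revenue = 8590

Pre-tax equilibrium: P* = 99.25, Q* = 244.75.
Tax on sellers shifts supply to S = -53 + 3(P − 40) = -173 + 3P.
344 - P = -173 + 3P gives buyer price Pb = 129.25; sellers receive Ps = 129.25 − 40 = 89.25.
New quantity: Q = 344 − 1(129.25) = 214.75.
Revenue = 40 × 214.75 = 8590.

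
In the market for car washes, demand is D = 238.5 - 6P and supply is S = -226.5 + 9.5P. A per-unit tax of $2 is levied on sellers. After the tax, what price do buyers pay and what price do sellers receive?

Buyers pay 968/31, sellers receive 906/31

Pre-tax equilibrium: P* = 30, Q* = 58.5.
Tax on sellers shifts supply to S = -226.5 + 9.5(P − 2) = -245.5 + 9.5P.
238.5 - 6P = -245.5 + 9.5P gives buyer price Pb = 968/31; sellers receive Ps = 968/31 − 2 = 906/31.
New quantity: Q = 238.5 − 6(968/31) = 3171/62.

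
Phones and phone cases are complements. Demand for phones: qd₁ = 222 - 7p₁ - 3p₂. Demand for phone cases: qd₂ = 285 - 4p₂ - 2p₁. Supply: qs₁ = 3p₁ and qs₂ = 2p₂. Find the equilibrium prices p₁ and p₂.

Market 1: 222 - 7p₁ - 3p₂ = 3p₁ → 10p₁ + 3p₂ = 222.
Market 2: 6p₂ + 2p₁ = 285.
Eliminating p₂: 6×(1) − 3×(2) gives 54p₁ = 477, so p₁ = 53/6.
Back-substitute into (2): p₂ = (285 − 2×53/6) / 6 = 401/9.

p₁ = 53/6, p₂ = 401/9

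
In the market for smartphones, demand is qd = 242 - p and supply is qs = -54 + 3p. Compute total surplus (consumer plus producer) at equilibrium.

Equilibrium: 242 - p = -54 + 3p gives p* = 74, q* = 168.
Demand choke price: p = 242; supply starts at p = 18.
CS = ½(242 − 74)(168) = 14112; PS = ½(74 − 18)(168) = 4704.

Total surplus = 18816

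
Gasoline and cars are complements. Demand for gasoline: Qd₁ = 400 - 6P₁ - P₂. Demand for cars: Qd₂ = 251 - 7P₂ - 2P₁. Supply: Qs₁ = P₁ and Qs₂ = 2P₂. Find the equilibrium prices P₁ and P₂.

Market 1: 400 - 6P₁ - P₂ = P₁ → 7P₁ + P₂ = 400.
Market 2: 9P₂ + 2P₁ = 251.
Eliminating P₂: 9×(1) − 1×(2) gives 61P₁ = 3349, so P₁ = 3349/61.
Back-substitute into (2): P₂ = (251 − 2×3349/61) / 9 = 957/61.

P₁ = 3349/61, P₂ = 957/61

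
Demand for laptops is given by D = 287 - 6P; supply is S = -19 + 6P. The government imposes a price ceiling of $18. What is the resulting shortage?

Equilibrium price would be P* = 25.5, so the ceiling at 18 binds.
At P = 18: D = 287 − 6(18) = 179, S = -19 + 6(18) = 89.
Shortage = 179 − 89 = 90.

Shortage = 90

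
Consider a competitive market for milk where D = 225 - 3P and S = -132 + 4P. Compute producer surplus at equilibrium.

Producer surplus = 648

Equilibrium: 225 - 3P = -132 + 4P gives P* = 51, Q* = 72.
Supply starts at P = 33 (where S = 0).
PS = ½(51 − 33)(72) = 648.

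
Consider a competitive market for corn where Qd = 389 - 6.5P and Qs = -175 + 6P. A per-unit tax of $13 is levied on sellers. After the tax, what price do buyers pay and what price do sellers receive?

Buyers pay $51.36, sellers receive $38.36

Pre-tax equilibrium: P* = 45.12, Q* = 95.72.
Tax on sellers shifts supply to Qs = -175 + 6(P − 13) = -253 + 6P.
389 - 6.5P = -253 + 6P gives buyer price Pb = 51.36; sellers receive Ps = 51.36 − 13 = 38.36.
New quantity: Q = 389 − 6.5(51.36) = 55.16.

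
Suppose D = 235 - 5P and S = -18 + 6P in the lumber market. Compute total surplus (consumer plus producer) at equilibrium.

Equilibrium: 235 - 5P = -18 + 6P gives P* = 23, Q* = 120.
Demand choke price: P = 47; supply starts at P = 3.
CS = ½(47 − 23)(120) = 1440; PS = ½(23 − 3)(120) = 1200.

Total surplus = 2640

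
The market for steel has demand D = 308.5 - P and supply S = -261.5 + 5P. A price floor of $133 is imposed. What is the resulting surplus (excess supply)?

Surplus = 228

Equilibrium price would be P* = 95, so the floor at 133 binds.
At P = 133: D = 175.5, S = 403.5.
Surplus = 403.5 − 175.5 = 228.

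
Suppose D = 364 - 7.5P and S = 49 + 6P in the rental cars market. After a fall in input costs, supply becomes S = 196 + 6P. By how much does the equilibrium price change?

Original equilibrium: P* = 70/3, Q* = 189.
New equilibrium: 364 - 7.5P = 196 + 6P, so 168 = 13.5P and P' = 112/9; Q' = 364 − 7.5(112/9) = 812/3.
Change in price: 112/9 − 70/3 = -98/9.

ΔP = -98/9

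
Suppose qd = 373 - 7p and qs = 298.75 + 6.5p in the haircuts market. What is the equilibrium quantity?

Set qd = qs: 373 - 7p = 298.75 + 6.5p.
74.25 = 13.5p, so p* = 5.5.
q* = 373 − 7(5.5) = 334.5.

q* = 334.5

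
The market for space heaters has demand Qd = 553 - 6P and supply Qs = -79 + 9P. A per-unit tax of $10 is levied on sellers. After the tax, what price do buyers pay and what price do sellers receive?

Pre-tax equilibrium: P* = 632/15, Q* = 300.2.
Tax on sellers shifts supply to Qs = -79 + 9(P − 10) = -169 + 9P.
553 - 6P = -169 + 9P gives buyer price Pb = 722/15; sellers receive Ps = 722/15 − 10 = 572/15.
New quantity: Q = 553 − 6(722/15) = 264.2.

Buyers pay 722/15, sellers receive 572/15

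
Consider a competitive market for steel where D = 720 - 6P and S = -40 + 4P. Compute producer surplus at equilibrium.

Producer surplus = 8712

Equilibrium: 720 - 6P = -40 + 4P gives P* = 76, Q* = 264.
Supply starts at P = 10 (where S = 0).
PS = ½(76 − 10)(264) = 8712.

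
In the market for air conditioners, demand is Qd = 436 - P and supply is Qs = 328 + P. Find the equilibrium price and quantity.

P* = 54, Q* = 382

Set Qd = Qs: 436 - P = 328 + P.
108 = 2P, so P* = 54.
Q* = 436 − 1(54) = 382.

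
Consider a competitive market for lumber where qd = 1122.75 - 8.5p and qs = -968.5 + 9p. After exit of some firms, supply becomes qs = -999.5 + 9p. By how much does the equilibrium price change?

Original equilibrium: p* = 119.5, q* = 107.
New equilibrium: 1122.75 - 8.5p = -999.5 + 9p, so 2122.25 = 17.5p and p' = 8489/70; q' = 1122.75 − 8.5(8489/70) = 3218/35.
Change in price: 8489/70 − 119.5 = 62/35.

Δp = 62/35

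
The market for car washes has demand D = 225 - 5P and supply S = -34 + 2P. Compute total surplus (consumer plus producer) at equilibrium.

Equilibrium: 225 - 5P = -34 + 2P gives P* = 37, Q* = 40.
Demand choke price: P = 45; supply starts at P = 17.
CS = ½(45 − 37)(40) = 160; PS = ½(37 − 17)(40) = 400.

Total surplus = 560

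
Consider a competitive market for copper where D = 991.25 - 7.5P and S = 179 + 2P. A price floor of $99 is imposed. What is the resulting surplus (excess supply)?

Surplus = 128.25

Equilibrium price would be P* = 85.5, so the floor at 99 binds.
At P = 99: D = 248.75, S = 377.
Surplus = 377 − 248.75 = 128.25.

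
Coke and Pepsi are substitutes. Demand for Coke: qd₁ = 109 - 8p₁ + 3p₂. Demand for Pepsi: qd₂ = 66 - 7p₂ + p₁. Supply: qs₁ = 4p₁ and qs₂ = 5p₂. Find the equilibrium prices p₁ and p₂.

Market 1: 109 - 8p₁ + 3p₂ = 4p₁ → 12p₁ - 3p₂ = 109.
Market 2: 12p₂ - p₁ = 66.
Eliminating p₂: 12×(1) + 3×(2) gives 141p₁ = 1506, so p₁ = 502/47.
Back-substitute into (2): p₂ = (66 + 1×502/47) / 12 = 901/141.

p₁ = 502/47, p₂ = 901/141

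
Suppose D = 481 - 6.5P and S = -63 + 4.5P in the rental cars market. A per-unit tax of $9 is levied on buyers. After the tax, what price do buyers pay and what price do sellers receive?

Pre-tax equilibrium: P* = 544/11, Q* = 1755/11.
Tax on buyers shifts demand to D = 481 − 6.5(P + 9) = 422.5 - 6.5P.
422.5 - 6.5P = -63 + 4.5P gives seller price Ps = 971/22; buyers pay Pb = 971/22 + 9 = 1169/22.
New quantity: Q = 481 − 6.5(1169/22) = 5967/44.

Buyers pay 1169/22, sellers receive 971/22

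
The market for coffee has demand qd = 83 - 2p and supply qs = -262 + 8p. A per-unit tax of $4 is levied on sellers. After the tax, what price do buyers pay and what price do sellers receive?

Buyers pay $37.7, sellers receive $33.7

Pre-tax equilibrium: p* = 34.5, q* = 14.
Tax on sellers shifts supply to qs = -262 + 8(p − 4) = -294 + 8p.
83 - 2p = -294 + 8p gives buyer price pb = 37.7; sellers receive ps = 37.7 − 4 = 33.7.
New quantity: q = 83 − 2(37.7) = 7.6.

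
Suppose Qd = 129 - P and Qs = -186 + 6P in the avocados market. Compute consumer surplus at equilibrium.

Consumer surplus = 3528

Equilibrium: 129 - P = -186 + 6P gives P* = 45, Q* = 84.
Demand choke price (Qd = 0): P = 129.
CS = ½(129 − 45)(84) = 3528.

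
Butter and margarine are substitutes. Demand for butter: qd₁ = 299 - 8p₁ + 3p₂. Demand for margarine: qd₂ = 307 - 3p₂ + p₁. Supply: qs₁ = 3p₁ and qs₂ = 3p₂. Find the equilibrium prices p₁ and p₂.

p₁ = 905/21, p₂ = 3676/63

Market 1: 299 - 8p₁ + 3p₂ = 3p₁ → 11p₁ - 3p₂ = 299.
Market 2: 6p₂ - p₁ = 307.
Eliminating p₂: 6×(1) + 3×(2) gives 63p₁ = 2715, so p₁ = 905/21.
Back-substitute into (2): p₂ = (307 + 1×905/21) / 6 = 3676/63.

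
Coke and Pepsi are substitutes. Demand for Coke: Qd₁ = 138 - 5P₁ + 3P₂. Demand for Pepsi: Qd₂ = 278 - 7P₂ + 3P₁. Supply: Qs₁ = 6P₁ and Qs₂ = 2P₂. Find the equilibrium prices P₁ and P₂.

P₁ = 346/15, P₂ = 1736/45

Market 1: 138 - 5P₁ + 3P₂ = 6P₁ → 11P₁ - 3P₂ = 138.
Market 2: 9P₂ - 3P₁ = 278.
Eliminating P₂: 9×(1) + 3×(2) gives 90P₁ = 2076, so P₁ = 346/15.
Back-substitute into (2): P₂ = (278 + 3×346/15) / 9 = 1736/45.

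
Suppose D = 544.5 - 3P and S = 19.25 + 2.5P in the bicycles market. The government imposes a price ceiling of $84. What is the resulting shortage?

Equilibrium price would be P* = 95.5, so the ceiling at 84 binds.
At P = 84: D = 544.5 − 3(84) = 292.5, S = 19.25 + 2.5(84) = 229.25.
Shortage = 292.5 − 229.25 = 63.25.

Shortage = 63.25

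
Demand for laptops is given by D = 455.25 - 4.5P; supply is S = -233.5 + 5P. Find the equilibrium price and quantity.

Set D = S: 455.25 - 4.5P = -233.5 + 5P.
688.75 = 9.5P, so P* = 72.5.
Q* = 455.25 − 4.5(72.5) = 129.

P* = 72.5, Q* = 129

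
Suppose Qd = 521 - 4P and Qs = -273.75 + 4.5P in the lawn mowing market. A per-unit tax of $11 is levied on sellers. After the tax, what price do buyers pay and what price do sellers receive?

Pre-tax equilibrium: P* = 93.5, Q* = 147.
Tax on sellers shifts supply to Qs = -273.75 + 4.5(P − 11) = -323.25 + 4.5P.
521 - 4P = -323.25 + 4.5P gives buyer price Pb = 3377/34; sellers receive Ps = 3377/34 − 11 = 3003/34.
New quantity: Q = 521 − 4(3377/34) = 2103/17.

Buyers pay 3377/34, sellers receive 3003/34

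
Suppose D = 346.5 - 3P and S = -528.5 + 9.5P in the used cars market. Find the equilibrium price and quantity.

Set D = S: 346.5 - 3P = -528.5 + 9.5P.
875 = 12.5P, so P* = 70.
Q* = 346.5 − 3(70) = 136.5.

P* = 70, Q* = 136.5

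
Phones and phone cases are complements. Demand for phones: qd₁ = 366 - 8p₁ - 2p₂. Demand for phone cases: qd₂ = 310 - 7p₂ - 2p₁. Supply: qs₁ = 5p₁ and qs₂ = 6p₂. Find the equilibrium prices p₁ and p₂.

Market 1: 366 - 8p₁ - 2p₂ = 5p₁ → 13p₁ + 2p₂ = 366.
Market 2: 13p₂ + 2p₁ = 310.
Eliminating p₂: 13×(1) − 2×(2) gives 165p₁ = 4138, so p₁ = 4138/165.
Back-substitute into (2): p₂ = (310 − 2×4138/165) / 13 = 3298/165.

p₁ = 4138/165, p₂ = 3298/165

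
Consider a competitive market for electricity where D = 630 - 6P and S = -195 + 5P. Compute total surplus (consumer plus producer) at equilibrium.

Total surplus = 5940

Equilibrium: 630 - 6P = -195 + 5P gives P* = 75, Q* = 180.
Demand choke price: P = 105; supply starts at P = 39.
CS = ½(105 − 75)(180) = 2700; PS = ½(75 − 39)(180) = 3240.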